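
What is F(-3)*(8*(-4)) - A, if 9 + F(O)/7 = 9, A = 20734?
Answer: -20734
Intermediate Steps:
F(O) = 0 (F(O) = -63 + 7*9 = -63 + 63 = 0)
F(-3)*(8*(-4)) - A = 0*(8*(-4)) - 1*20734 = 0*(-32) - 20734 = 0 - 20734 = -20734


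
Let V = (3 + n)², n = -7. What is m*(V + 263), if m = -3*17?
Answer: -14229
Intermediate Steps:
m = -51
V = 16 (V = (3 - 7)² = (-4)² = 16)
m*(V + 263) = -51*(16 + 263) = -51*279 = -14229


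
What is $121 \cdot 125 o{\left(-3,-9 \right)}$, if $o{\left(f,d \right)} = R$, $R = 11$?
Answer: $166375$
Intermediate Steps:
$o{\left(f,d \right)} = 11$
$121 \cdot 125 o{\left(-3,-9 \right)} = 121 \cdot 125 \cdot 11 = 15125 \cdot 11 = 166375$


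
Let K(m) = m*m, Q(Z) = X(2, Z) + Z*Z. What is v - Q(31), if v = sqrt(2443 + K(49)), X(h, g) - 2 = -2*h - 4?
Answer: -955 + 2*sqrt(1211) ≈ -885.40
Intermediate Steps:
X(h, g) = -2 - 2*h (X(h, g) = 2 + (-2*h - 4) = 2 + (-4 - 2*h) = -2 - 2*h)
Q(Z) = -6 + Z**2 (Q(Z) = (-2 - 2*2) + Z*Z = (-2 - 4) + Z**2 = -6 + Z**2)
K(m) = m**2
v = 2*sqrt(1211) (v = sqrt(2443 + 49**2) = sqrt(2443 + 2401) = sqrt(4844) = 2*sqrt(1211) ≈ 69.599)
v - Q(31) = 2*sqrt(1211) - (-6 + 31**2) = 2*sqrt(1211) - (-6 + 961) = 2*sqrt(1211) - 1*955 = 2*sqrt(1211) - 955 = -955 + 2*sqrt(1211)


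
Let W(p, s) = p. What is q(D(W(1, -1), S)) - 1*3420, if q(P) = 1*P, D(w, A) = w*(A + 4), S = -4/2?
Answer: -3418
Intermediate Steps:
S = -2 (S = -4*½ = -2)
D(w, A) = w*(4 + A)
q(P) = P
q(D(W(1, -1), S)) - 1*3420 = 1*(4 - 2) - 1*3420 = 1*2 - 3420 = 2 - 3420 = -3418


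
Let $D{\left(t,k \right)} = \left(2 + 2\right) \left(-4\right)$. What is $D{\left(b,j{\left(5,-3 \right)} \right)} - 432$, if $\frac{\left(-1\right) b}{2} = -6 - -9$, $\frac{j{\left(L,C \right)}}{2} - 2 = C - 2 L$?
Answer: $-448$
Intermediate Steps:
$j{\left(L,C \right)} = 4 - 4 L + 2 C$ ($j{\left(L,C \right)} = 4 + 2 \left(C - 2 L\right) = 4 + \left(- 4 L + 2 C\right) = 4 - 4 L + 2 C$)
$b = -6$ ($b = - 2 \left(-6 - -9\right) = - 2 \left(-6 + 9\right) = \left(-2\right) 3 = -6$)
$D{\left(t,k \right)} = -16$ ($D{\left(t,k \right)} = 4 \left(-4\right) = -16$)
$D{\left(b,j{\left(5,-3 \right)} \right)} - 432 = -16 - 432 = -448$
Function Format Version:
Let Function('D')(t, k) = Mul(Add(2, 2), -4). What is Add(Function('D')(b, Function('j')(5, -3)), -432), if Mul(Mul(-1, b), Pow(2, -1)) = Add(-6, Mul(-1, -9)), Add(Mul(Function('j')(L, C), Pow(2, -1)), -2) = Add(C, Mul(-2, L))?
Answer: -448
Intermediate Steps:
Function('j')(L, C) = Add(4, Mul(-4, L), Mul(2, C)) (Function('j')(L, C) = Add(4, Mul(2, Add(C, Mul(-2, L)))) = Add(4, Add(Mul(-4, L), Mul(2, C))) = Add(4, Mul(-4, L), Mul(2, C)))
b = -6 (b = Mul(-2, Add(-6, Mul(-1, -9))) = Mul(-2, Add(-6, 9)) = Mul(-2, 3) = -6)
Function('D')(t, k) = -16 (Function('D')(t, k) = Mul(4, -4) = -16)
Add(Function('D')(b, Function('j')(5, -3)), -432) = Add(-16, -432) = -448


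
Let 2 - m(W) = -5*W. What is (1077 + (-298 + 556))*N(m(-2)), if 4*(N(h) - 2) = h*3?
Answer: -5340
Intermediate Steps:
m(W) = 2 + 5*W (m(W) = 2 - (-5)*W = 2 + 5*W)
N(h) = 2 + 3*h/4 (N(h) = 2 + (h*3)/4 = 2 + (3*h)/4 = 2 + 3*h/4)
(1077 + (-298 + 556))*N(m(-2)) = (1077 + (-298 + 556))*(2 + 3*(2 + 5*(-2))/4) = (1077 + 258)*(2 + 3*(2 - 10)/4) = 1335*(2 + (¾)*(-8)) = 1335*(2 - 6) = 1335*(-4) = -5340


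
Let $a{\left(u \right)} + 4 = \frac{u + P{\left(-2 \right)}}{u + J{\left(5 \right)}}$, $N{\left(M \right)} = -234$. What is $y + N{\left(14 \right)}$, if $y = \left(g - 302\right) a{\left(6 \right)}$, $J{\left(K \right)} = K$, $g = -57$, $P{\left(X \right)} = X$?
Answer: $\frac{11786}{11} \approx 1071.5$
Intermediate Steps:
$a{\left(u \right)} = -4 + \frac{-2 + u}{5 + u}$ ($a{\left(u \right)} = -4 + \frac{u - 2}{u + 5} = -4 + \frac{-2 + u}{5 + u}$)
$y = \frac{14360}{11}$ ($y = \left(-57 - 302\right) \frac{-22 - 18}{5 + 6} = - 359 \frac{-22 - 18}{11} = - 359 \cdot \frac{1}{11} \left(-40\right) = \left(-359\right) \left(- \frac{40}{11}\right) = \frac{14360}{11} \approx 1305.5$)
$y + N{\left(14 \right)} = \frac{14360}{11} - 234 = \frac{11786}{11}$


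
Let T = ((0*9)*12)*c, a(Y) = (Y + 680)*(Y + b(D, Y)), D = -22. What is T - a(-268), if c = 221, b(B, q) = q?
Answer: 220832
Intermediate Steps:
a(Y) = 2*Y*(680 + Y) (a(Y) = (Y + 680)*(Y + Y) = (680 + Y)*(2*Y) = 2*Y*(680 + Y))
T = 0 (T = ((0*9)*12)*221 = (0*12)*221 = 0*221 = 0)
T - a(-268) = 0 - 2*(-268)*(680 - 268) = 0 - 2*(-268)*412 = 0 - 1*(-220832) = 0 + 220832 = 220832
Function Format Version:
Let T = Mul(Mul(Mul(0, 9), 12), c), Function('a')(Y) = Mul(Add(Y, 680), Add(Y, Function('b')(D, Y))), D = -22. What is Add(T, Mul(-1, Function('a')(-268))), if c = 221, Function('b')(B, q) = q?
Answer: 220832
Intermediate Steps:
Function('a')(Y) = Mul(2, Y, Add(680, Y)) (Function('a')(Y) = Mul(Add(Y, 680), Add(Y, Y)) = Mul(Add(680, Y), Mul(2, Y)) = Mul(2, Y, Add(680, Y)))
T = 0 (T = Mul(Mul(Mul(0, 9), 12), 221) = Mul(Mul(0, 12), 221) = Mul(0, 221) = 0)
Add(T, Mul(-1, Function('a')(-268))) = Add(0, Mul(-1, Mul(2, -268, Add(680, -268)))) = Add(0, Mul(-1, Mul(2, -268, 412))) = Add(0, Mul(-1, -220832)) = Add(0, 220832) = 220832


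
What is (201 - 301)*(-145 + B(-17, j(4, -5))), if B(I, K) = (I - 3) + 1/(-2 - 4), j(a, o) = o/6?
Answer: 49550/3 ≈ 16517.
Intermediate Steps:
j(a, o) = o/6 (j(a, o) = o*(⅙) = o/6)
B(I, K) = -19/6 + I (B(I, K) = (-3 + I) + 1/(-6) = (-3 + I) - ⅙ = -19/6 + I)
(201 - 301)*(-145 + B(-17, j(4, -5))) = (201 - 301)*(-145 + (-19/6 - 17)) = -100*(-145 - 121/6) = -100*(-991/6) = 49550/3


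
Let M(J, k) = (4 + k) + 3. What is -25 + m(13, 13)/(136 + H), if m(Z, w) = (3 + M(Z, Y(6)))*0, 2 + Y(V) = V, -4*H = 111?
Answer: -25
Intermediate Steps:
H = -111/4 (H = -¼*111 = -111/4 ≈ -27.750)
Y(V) = -2 + V
M(J, k) = 7 + k
m(Z, w) = 0 (m(Z, w) = (3 + (7 + (-2 + 6)))*0 = (3 + (7 + 4))*0 = (3 + 11)*0 = 14*0 = 0)
-25 + m(13, 13)/(136 + H) = -25 + 0/(136 - 111/4) = -25 + 0/(433/4) = -25 + 0*(4/433) = -25 + 0 = -25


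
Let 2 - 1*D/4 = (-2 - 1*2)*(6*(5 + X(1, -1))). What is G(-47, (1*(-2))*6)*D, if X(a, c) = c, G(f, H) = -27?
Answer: -10584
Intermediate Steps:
D = 392 (D = 8 - 4*(-2 - 1*2)*6*(5 - 1) = 8 - 4*(-2 - 2)*6*4 = 8 - (-16)*24 = 8 - 4*(-96) = 8 + 384 = 392)
G(-47, (1*(-2))*6)*D = -27*392 = -10584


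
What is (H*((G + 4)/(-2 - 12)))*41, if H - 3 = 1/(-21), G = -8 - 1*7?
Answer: 13981/147 ≈ 95.109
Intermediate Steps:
G = -15 (G = -8 - 7 = -15)
H = 62/21 (H = 3 + 1/(-21) = 3 - 1/21 = 62/21 ≈ 2.9524)
(H*((G + 4)/(-2 - 12)))*41 = (62*((-15 + 4)/(-2 - 12))/21)*41 = (62*(-11/(-14))/21)*41 = (62*(-11*(-1/14))/21)*41 = ((62/21)*(11/14))*41 = (341/147)*41 = 13981/147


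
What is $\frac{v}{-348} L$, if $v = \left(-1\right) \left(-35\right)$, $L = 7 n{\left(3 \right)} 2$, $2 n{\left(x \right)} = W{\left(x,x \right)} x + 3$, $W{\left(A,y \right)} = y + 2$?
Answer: $- \frac{735}{58} \approx -12.672$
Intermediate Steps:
$W{\left(A,y \right)} = 2 + y$
$n{\left(x \right)} = \frac{3}{2} + \frac{x \left(2 + x\right)}{2}$ ($n{\left(x \right)} = \frac{\left(2 + x\right) x + 3}{2} = \frac{x \left(2 + x\right) + 3}{2} = \frac{3 + x \left(2 + x\right)}{2} = \frac{3}{2} + \frac{x \left(2 + x\right)}{2}$)
$L = 126$ ($L = 7 \left(\frac{3}{2} + \frac{1}{2} \cdot 3 \left(2 + 3\right)\right) 2 = 7 \left(\frac{3}{2} + \frac{1}{2} \cdot 3 \cdot 5\right) 2 = 7 \left(\frac{3}{2} + \frac{15}{2}\right) 2 = 7 \cdot 9 \cdot 2 = 63 \cdot 2 = 126$)
$v = 35$
$\frac{v}{-348} L = \frac{35}{-348} \cdot 126 = 35 \left(- \frac{1}{348}\right) 126 = \left(- \frac{35}{348}\right) 126 = - \frac{735}{58}$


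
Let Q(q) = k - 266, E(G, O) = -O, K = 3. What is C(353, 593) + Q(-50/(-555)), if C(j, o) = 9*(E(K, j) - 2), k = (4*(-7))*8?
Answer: -3685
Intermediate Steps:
k = -224 (k = -28*8 = -224)
C(j, o) = -18 - 9*j (C(j, o) = 9*(-j - 2) = 9*(-2 - j) = -18 - 9*j)
Q(q) = -490 (Q(q) = -224 - 266 = -490)
C(353, 593) + Q(-50/(-555)) = (-18 - 9*353) - 490 = (-18 - 3177) - 490 = -3195 - 490 = -3685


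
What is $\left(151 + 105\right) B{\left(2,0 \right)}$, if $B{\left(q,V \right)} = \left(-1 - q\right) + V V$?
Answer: $-768$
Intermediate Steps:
$B{\left(q,V \right)} = -1 + V^{2} - q$ ($B{\left(q,V \right)} = \left(-1 - q\right) + V^{2} = -1 + V^{2} - q$)
$\left(151 + 105\right) B{\left(2,0 \right)} = \left(151 + 105\right) \left(-1 + 0^{2} - 2\right) = 256 \left(-1 + 0 - 2\right) = 256 \left(-3\right) = -768$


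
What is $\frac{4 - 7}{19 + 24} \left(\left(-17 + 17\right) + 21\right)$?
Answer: $- \frac{63}{43} \approx -1.4651$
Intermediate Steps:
$\frac{4 - 7}{19 + 24} \left(\left(-17 + 17\right) + 21\right) = - \frac{3}{43} \left(0 + 21\right) = \left(-3\right) \frac{1}{43} \cdot 21 = \left(- \frac{3}{43}\right) 21 = - \frac{63}{43}$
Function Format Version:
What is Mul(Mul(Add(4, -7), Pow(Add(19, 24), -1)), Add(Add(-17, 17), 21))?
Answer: Rational(-63, 43) ≈ -1.4651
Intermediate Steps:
Mul(Mul(Add(4, -7), Pow(Add(19, 24), -1)), Add(Add(-17, 17), 21)) = Mul(Mul(-3, Pow(43, -1)), Add(0, 21)) = Mul(Mul(-3, Rational(1, 43)), 21) = Mul(Rational(-3, 43), 21) = Rational(-63, 43)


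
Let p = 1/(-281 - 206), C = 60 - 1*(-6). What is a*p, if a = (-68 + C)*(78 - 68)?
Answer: 20/487 ≈ 0.041068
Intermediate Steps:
C = 66 (C = 60 + 6 = 66)
p = -1/487 (p = 1/(-487) = -1/487 ≈ -0.0020534)
a = -20 (a = (-68 + 66)*(78 - 68) = -2*10 = -20)
a*p = -20*(-1/487) = 20/487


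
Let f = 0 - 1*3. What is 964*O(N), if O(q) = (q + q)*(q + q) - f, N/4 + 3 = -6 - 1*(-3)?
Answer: 2223948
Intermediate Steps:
f = -3 (f = 0 - 3 = -3)
N = -24 (N = -12 + 4*(-6 - 1*(-3)) = -12 + 4*(-6 + 3) = -12 + 4*(-3) = -12 - 12 = -24)
O(q) = 3 + 4*q**2 (O(q) = (q + q)*(q + q) - 1*(-3) = (2*q)*(2*q) + 3 = 4*q**2 + 3 = 3 + 4*q**2)
964*O(N) = 964*(3 + 4*(-24)**2) = 964*(3 + 4*576) = 964*(3 + 2304) = 964*2307 = 2223948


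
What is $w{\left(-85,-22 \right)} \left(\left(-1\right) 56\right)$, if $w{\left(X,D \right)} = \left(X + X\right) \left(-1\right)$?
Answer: $-9520$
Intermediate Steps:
$w{\left(X,D \right)} = - 2 X$ ($w{\left(X,D \right)} = 2 X \left(-1\right) = - 2 X$)
$w{\left(-85,-22 \right)} \left(\left(-1\right) 56\right) = \left(-2\right) \left(-85\right) \left(\left(-1\right) 56\right) = 170 \left(-56\right) = -9520$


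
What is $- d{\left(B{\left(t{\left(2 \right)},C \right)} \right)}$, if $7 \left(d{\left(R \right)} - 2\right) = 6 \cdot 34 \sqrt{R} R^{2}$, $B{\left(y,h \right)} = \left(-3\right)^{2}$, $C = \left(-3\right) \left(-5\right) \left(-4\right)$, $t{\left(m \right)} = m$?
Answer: $- \frac{49586}{7} \approx -7083.7$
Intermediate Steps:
$C = -60$ ($C = 15 \left(-4\right) = -60$)
$B{\left(y,h \right)} = 9$
$d{\left(R \right)} = 2 + \frac{204 R^{\frac{5}{2}}}{7}$ ($d{\left(R \right)} = 2 + \frac{6 \cdot 34 \sqrt{R} R^{2}}{7} = 2 + \frac{204 \sqrt{R} R^{2}}{7} = 2 + \frac{204 R^{\frac{5}{2}}}{7}$)
$- d{\left(B{\left(t{\left(2 \right)},C \right)} \right)} = - (2 + \frac{204 \cdot 9^{\frac{5}{2}}}{7}) = - (2 + \frac{204}{7} \cdot 243) = - (2 + \frac{49572}{7}) = \left(-1\right) \frac{49586}{7} = - \frac{49586}{7}$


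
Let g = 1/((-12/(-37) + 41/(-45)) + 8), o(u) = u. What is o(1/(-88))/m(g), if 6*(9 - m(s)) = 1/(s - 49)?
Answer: -904713/716804242 ≈ -0.0012621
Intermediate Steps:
g = 1665/12343 (g = 1/((-12*(-1/37) + 41*(-1/45)) + 8) = 1/((12/37 - 41/45) + 8) = 1/(-977/1665 + 8) = 1/(12343/1665) = 1665/12343 ≈ 0.13489)
m(s) = 9 - 1/(6*(-49 + s)) (m(s) = 9 - 1/(6*(s - 49)) = 9 - 1/(6*(-49 + s)))
o(1/(-88))/m(g) = 1/((-88)*(((-2647 + 54*(1665/12343))/(6*(-49 + 1665/12343))))) = -(-3618852/(12343*(-2647 + 89910/12343)))/88 = -1/(88*((⅙)*(-12343/603142)*(-32582011/12343))) = -1/(88*32582011/3618852) = -1/88*3618852/32582011 = -904713/716804242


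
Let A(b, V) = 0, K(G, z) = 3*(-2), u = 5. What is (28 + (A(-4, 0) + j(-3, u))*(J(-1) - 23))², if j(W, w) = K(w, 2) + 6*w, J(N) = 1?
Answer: 250000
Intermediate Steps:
K(G, z) = -6
j(W, w) = -6 + 6*w
(28 + (A(-4, 0) + j(-3, u))*(J(-1) - 23))² = (28 + (0 + (-6 + 6*5))*(1 - 23))² = (28 + (0 + (-6 + 30))*(-22))² = (28 + (0 + 24)*(-22))² = (28 + 24*(-22))² = (28 - 528)² = (-500)² = 250000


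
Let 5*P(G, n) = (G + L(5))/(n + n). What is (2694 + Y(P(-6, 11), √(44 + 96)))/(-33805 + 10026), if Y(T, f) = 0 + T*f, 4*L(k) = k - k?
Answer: -2694/23779 + 6*√35/1307845 ≈ -0.11327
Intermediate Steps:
L(k) = 0 (L(k) = (k - k)/4 = (¼)*0 = 0)
P(G, n) = G/(10*n) (P(G, n) = ((G + 0)/(n + n))/5 = (G/((2*n)))/5 = (G*(1/(2*n)))/5 = (G/(2*n))/5 = G/(10*n))
Y(T, f) = T*f
(2694 + Y(P(-6, 11), √(44 + 96)))/(-33805 + 10026) = (2694 + ((⅒)*(-6)/11)*√(44 + 96))/(-33805 + 10026) = (2694 + ((⅒)*(-6)*(1/11))*√140)/(-23779) = (2694 - 6*√35/55)*(-1/23779) = -2694/23779 + 6*√35/1307845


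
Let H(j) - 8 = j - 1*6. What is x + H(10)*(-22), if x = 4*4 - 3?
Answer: -251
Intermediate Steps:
H(j) = 2 + j (H(j) = 8 + (j - 1*6) = 8 + (j - 6) = 8 + (-6 + j) = 2 + j)
x = 13 (x = 16 - 3 = 13)
x + H(10)*(-22) = 13 + (2 + 10)*(-22) = 13 + 12*(-22) = 13 - 264 = -251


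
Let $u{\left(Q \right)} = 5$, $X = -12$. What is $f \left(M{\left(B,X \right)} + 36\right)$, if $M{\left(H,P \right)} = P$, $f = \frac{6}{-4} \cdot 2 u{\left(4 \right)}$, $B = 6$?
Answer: $-360$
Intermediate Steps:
$f = -15$ ($f = \frac{6}{-4} \cdot 2 \cdot 5 = 6 \left(- \frac{1}{4}\right) 2 \cdot 5 = \left(- \frac{3}{2}\right) 2 \cdot 5 = \left(-3\right) 5 = -15$)
$f \left(M{\left(B,X \right)} + 36\right) = - 15 \left(-12 + 36\right) = \left(-15\right) 24 = -360$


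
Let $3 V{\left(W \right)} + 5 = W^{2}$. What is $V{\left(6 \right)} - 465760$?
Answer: $- \frac{1397249}{3} \approx -4.6575 \cdot 10^{5}$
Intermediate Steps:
$V{\left(W \right)} = - \frac{5}{3} + \frac{W^{2}}{3}$
$V{\left(6 \right)} - 465760 = \left(- \frac{5}{3} + \frac{6^{2}}{3}\right) - 465760 = \left(- \frac{5}{3} + \frac{1}{3} \cdot 36\right) - 465760 = \left(- \frac{5}{3} + 12\right) - 465760 = \frac{31}{3} - 465760 = - \frac{1397249}{3}$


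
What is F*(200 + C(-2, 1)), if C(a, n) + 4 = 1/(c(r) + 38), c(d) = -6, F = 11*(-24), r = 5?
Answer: -207009/4 ≈ -51752.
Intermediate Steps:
F = -264
C(a, n) = -127/32 (C(a, n) = -4 + 1/(-6 + 38) = -4 + 1/32 = -127/32)
F*(200 + C(-2, 1)) = -264*(200 - 127/32) = -264*6273/32 = -207009/4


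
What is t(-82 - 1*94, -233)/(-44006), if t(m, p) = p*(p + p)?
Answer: -54289/22003 ≈ -2.4673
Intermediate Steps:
t(m, p) = 2*p**2 (t(m, p) = p*(2*p) = 2*p**2)
t(-82 - 1*94, -233)/(-44006) = (2*(-233)**2)/(-44006) = (2*54289)*(-1/44006) = 108578*(-1/44006) = -54289/22003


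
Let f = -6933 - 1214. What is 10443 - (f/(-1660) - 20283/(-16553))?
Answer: 286784018069/27477980 ≈ 10437.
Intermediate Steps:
f = -8147
10443 - (f/(-1660) - 20283/(-16553)) = 10443 - (-8147/(-1660) - 20283/(-16553)) = 10443 - (-8147*(-1/1660) - 20283*(-1/16553)) = 10443 - (8147/1660 + 20283/16553) = 10443 - 1*168527071/27477980 = 10443 - 168527071/27477980 = 286784018069/27477980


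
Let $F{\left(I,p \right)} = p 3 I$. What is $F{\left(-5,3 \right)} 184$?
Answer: $-8280$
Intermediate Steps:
$F{\left(I,p \right)} = 3 I p$ ($F{\left(I,p \right)} = 3 p I = 3 I p$)
$F{\left(-5,3 \right)} 184 = 3 \left(-5\right) 3 \cdot 184 = \left(-45\right) 184 = -8280$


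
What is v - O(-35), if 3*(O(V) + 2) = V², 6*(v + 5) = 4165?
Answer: 1697/6 ≈ 282.83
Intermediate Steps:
v = 4135/6 (v = -5 + (⅙)*4165 = -5 + 4165/6 = 4135/6 ≈ 689.17)
O(V) = -2 + V²/3
v - O(-35) = 4135/6 - (-2 + (⅓)*(-35)²) = 4135/6 - (-2 + (⅓)*1225) = 4135/6 - (-2 + 1225/3) = 4135/6 - 1*1219/3 = 4135/6 - 1219/3 = 1697/6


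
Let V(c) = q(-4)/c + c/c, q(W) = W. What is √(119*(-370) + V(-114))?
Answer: I*√143050107/57 ≈ 209.83*I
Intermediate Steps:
V(c) = 1 - 4/c (V(c) = -4/c + c/c = -4/c + 1 = 1 - 4/c)
√(119*(-370) + V(-114)) = √(119*(-370) + (-4 - 114)/(-114)) = √(-44030 - 1/114*(-118)) = √(-44030 + 59/57) = √(-2509651/57) = I*√143050107/57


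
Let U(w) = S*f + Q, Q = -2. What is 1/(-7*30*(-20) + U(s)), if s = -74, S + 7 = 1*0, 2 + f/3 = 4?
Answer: 1/4156 ≈ 0.00024062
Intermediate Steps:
f = 6 (f = -6 + 3*4 = -6 + 12 = 6)
S = -7 (S = -7 + 1*0 = -7 + 0 = -7)
U(w) = -44 (U(w) = -7*6 - 2 = -42 - 2 = -44)
1/(-7*30*(-20) + U(s)) = 1/(-7*30*(-20) - 44) = 1/(-210*(-20) - 44) = 1/(4200 - 44) = 1/4156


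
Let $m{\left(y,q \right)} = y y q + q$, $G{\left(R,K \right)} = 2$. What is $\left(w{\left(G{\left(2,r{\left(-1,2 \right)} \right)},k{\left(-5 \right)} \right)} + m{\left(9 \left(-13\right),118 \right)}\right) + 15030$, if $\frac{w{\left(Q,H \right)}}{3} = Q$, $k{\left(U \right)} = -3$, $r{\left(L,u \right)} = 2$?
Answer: $1630456$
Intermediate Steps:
$m{\left(y,q \right)} = q + q y^{2}$ ($m{\left(y,q \right)} = y^{2} q + q = q y^{2} + q = q + q y^{2}$)
$w{\left(Q,H \right)} = 3 Q$
$\left(w{\left(G{\left(2,r{\left(-1,2 \right)} \right)},k{\left(-5 \right)} \right)} + m{\left(9 \left(-13\right),118 \right)}\right) + 15030 = \left(3 \cdot 2 + 118 \left(1 + \left(9 \left(-13\right)\right)^{2}\right)\right) + 15030 = \left(6 + 118 \left(1 + \left(-117\right)^{2}\right)\right) + 15030 = \left(6 + 118 \left(1 + 13689\right)\right) + 15030 = \left(6 + 118 \cdot 13690\right) + 15030 = \left(6 + 1615420\right) + 15030 = 1615426 + 15030 = 1630456$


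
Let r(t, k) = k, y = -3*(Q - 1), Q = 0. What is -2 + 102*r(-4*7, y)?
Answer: 304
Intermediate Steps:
y = 3 (y = -3*(0 - 1) = -3*(-1) = 3)
-2 + 102*r(-4*7, y) = -2 + 102*3 = -2 + 306 = 304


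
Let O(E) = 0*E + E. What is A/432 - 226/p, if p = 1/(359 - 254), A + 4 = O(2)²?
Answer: -23730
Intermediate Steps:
O(E) = E (O(E) = 0 + E = E)
A = 0 (A = -4 + 2² = -4 + 4 = 0)
p = 1/105 ≈ 0.0095238
A/432 - 226/p = 0/432 - 226/1/105 = 0*(1/432) - 226*105 = 0 - 23730 = -23730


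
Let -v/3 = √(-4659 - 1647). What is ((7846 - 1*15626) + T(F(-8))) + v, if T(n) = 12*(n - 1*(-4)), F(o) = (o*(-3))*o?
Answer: -10036 - 3*I*√6306 ≈ -10036.0 - 238.23*I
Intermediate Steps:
v = -3*I*√6306 (v = -3*√(-4659 - 1647) = -3*I*√6306 ≈ -238.23*I)
F(o) = -3*o² (F(o) = (-3*o)*o = -3*o²)
T(n) = 48 + 12*n (T(n) = 12*(n + 4) = 12*(4 + n) = 48 + 12*n)
((7846 - 1*15626) + T(F(-8))) + v = ((7846 - 1*15626) + (48 + 12*(-3*(-8)²))) - 3*I*√6306 = ((7846 - 15626) + (48 + 12*(-3*64))) - 3*I*√6306 = (-7780 + (48 + 12*(-192))) - 3*I*√6306 = (-7780 + (48 - 2304)) - 3*I*√6306 = (-7780 - 2256) - 3*I*√6306 = -10036 - 3*I*√6306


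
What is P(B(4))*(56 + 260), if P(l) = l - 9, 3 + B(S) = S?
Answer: -2528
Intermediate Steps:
B(S) = -3 + S
P(l) = -9 + l
P(B(4))*(56 + 260) = (-9 + (-3 + 4))*(56 + 260) = (-9 + 1)*316 = -8*316 = -2528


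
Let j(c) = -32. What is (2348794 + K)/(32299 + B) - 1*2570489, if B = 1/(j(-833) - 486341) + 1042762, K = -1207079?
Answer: -1344058387778085033/522880643752 ≈ -2.5705e+6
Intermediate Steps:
B = 507171282225/486373 (B = 1/(-32 - 486341) + 1042762 = 1/(-486373) + 1042762 = -1/486373 + 1042762 = 507171282225/486373 ≈ 1.0428e+6)
(2348794 + K)/(32299 + B) - 1*2570489 = (2348794 - 1207079)/(32299 + 507171282225/486373) - 1*2570489 = 1141715/(522880643752/486373) - 2570489 = 1141715*(486373/522880643752) - 2570489 = 555299349695/522880643752 - 2570489 = -1344058387778085033/522880643752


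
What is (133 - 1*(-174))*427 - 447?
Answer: 130642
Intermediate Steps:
(133 - 1*(-174))*427 - 447 = (133 + 174)*427 - 447 = 307*427 - 447 = 131089 - 447 = 130642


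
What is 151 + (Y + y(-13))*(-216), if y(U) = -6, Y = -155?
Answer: 34927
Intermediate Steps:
151 + (Y + y(-13))*(-216) = 151 + (-155 - 6)*(-216) = 151 - 161*(-216) = 151 + 34776 = 34927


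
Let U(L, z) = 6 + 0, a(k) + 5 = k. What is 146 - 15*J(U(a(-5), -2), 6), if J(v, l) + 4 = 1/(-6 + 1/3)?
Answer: 3547/17 ≈ 208.65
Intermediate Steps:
a(k) = -5 + k
U(L, z) = 6
J(v, l) = -71/17 (J(v, l) = -4 + 1/(-6 + 1/3) = -4 + 1/(-17/3) = -4 - 3/17 = -71/17)
146 - 15*J(U(a(-5), -2), 6) = 146 - 15*(-71/17) = 146 + 1065/17 = 3547/17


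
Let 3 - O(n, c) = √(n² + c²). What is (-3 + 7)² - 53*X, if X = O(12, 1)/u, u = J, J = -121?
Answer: 2095/121 - 53*√145/121 ≈ 12.040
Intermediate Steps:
O(n, c) = 3 - √(c² + n²) (O(n, c) = 3 - √(n² + c²) = 3 - √(c² + n²))
u = -121
X = -3/121 + √145/121 (X = (3 - √(1² + 12²))/(-121) = (3 - √(1 + 144))*(-1/121) = (3 - √145)*(-1/121) = -3/121 + √145/121 ≈ 0.074724)
(-3 + 7)² - 53*X = (-3 + 7)² - 53*(-3/121 + √145/121) = 4² + (159/121 - 53*√145/121) = 16 + (159/121 - 53*√145/121) = 2095/121 - 53*√145/121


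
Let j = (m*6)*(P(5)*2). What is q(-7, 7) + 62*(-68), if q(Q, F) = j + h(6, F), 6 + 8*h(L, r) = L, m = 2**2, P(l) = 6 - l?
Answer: -4168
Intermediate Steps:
m = 4
h(L, r) = -3/4 + L/8
j = 48 (j = (4*6)*((6 - 1*5)*2) = 24*((6 - 5)*2) = 24*(1*2) = 24*2 = 48)
q(Q, F) = 48 (q(Q, F) = 48 + (-3/4 + (1/8)*6) = 48 + (-3/4 + 3/4) = 48 + 0 = 48)
q(-7, 7) + 62*(-68) = 48 + 62*(-68) = 48 - 4216 = -4168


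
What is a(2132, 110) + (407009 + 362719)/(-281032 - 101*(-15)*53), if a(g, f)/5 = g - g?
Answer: -769728/200737 ≈ -3.8345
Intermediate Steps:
a(g, f) = 0 (a(g, f) = 5*(g - g) = 5*0 = 0)
a(2132, 110) + (407009 + 362719)/(-281032 - 101*(-15)*53) = 0 + (407009 + 362719)/(-281032 - 101*(-15)*53) = 0 + 769728/(-281032 + 1515*53) = 0 + 769728/(-281032 + 80295) = 0 + 769728/(-200737) = 0 + 769728*(-1/200737) = 0 - 769728/200737 = -769728/200737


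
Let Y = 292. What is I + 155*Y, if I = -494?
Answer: 44766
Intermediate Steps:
I + 155*Y = -494 + 155*292 = -494 + 45260 = 44766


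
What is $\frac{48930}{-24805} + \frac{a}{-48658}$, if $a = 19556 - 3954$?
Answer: $- \frac{276784355}{120696169} \approx -2.2932$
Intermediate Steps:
$a = 15602$ ($a = 19556 - 3954 = 15602$)
$\frac{48930}{-24805} + \frac{a}{-48658} = \frac{48930}{-24805} + \frac{15602}{-48658} = 48930 \left(- \frac{1}{24805}\right) + 15602 \left(- \frac{1}{48658}\right) = - \frac{9786}{4961} - \frac{7801}{24329} = - \frac{276784355}{120696169}$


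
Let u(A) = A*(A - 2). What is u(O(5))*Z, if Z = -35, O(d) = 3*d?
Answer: -6825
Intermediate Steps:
u(A) = A*(-2 + A)
u(O(5))*Z = ((3*5)*(-2 + 3*5))*(-35) = (15*(-2 + 15))*(-35) = (15*13)*(-35) = 195*(-35) = -6825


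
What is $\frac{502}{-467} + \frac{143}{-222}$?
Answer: $- \frac{178225}{103674} \approx -1.7191$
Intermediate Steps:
$\frac{502}{-467} + \frac{143}{-222} = 502 \left(- \frac{1}{467}\right) + 143 \left(- \frac{1}{222}\right) = - \frac{502}{467} - \frac{143}{222} = - \frac{178225}{103674}$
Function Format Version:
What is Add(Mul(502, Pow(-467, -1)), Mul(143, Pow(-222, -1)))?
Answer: Rational(-178225, 103674) ≈ -1.7191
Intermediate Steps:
Add(Mul(502, Pow(-467, -1)), Mul(143, Pow(-222, -1))) = Add(Mul(502, Rational(-1, 467)), Mul(143, Rational(-1, 222))) = Add(Rational(-502, 467), Rational(-143, 222)) = Rational(-178225, 103674)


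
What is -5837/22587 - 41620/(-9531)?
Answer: 294812831/71758899 ≈ 4.1084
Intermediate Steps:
-5837/22587 - 41620/(-9531) = -5837*1/22587 - 41620*(-1/9531) = -5837/22587 + 41620/9531 = 294812831/71758899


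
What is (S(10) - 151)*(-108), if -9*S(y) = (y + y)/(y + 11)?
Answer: 114236/7 ≈ 16319.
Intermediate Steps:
S(y) = -2*y/(9*(11 + y)) (S(y) = -(y + y)/(9*(y + 11)) = -2*y/(9*(11 + y)))
(S(10) - 151)*(-108) = (-2*10/(99 + 9*10) - 151)*(-108) = (-2*10/(99 + 90) - 151)*(-108) = (-2*10/189 - 151)*(-108) = (-2*10*1/189 - 151)*(-108) = (-20/189 - 151)*(-108) = -28559/189*(-108) = 114236/7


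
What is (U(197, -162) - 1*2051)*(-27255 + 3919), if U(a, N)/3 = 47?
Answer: 44571760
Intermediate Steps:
U(a, N) = 141 (U(a, N) = 3*47 = 141)
(U(197, -162) - 1*2051)*(-27255 + 3919) = (141 - 1*2051)*(-27255 + 3919) = (141 - 2051)*(-23336) = -1910*(-23336) = 44571760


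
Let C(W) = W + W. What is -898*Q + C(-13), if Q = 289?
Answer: -259548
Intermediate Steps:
C(W) = 2*W
-898*Q + C(-13) = -898*289 + 2*(-13) = -259522 - 26 = -259548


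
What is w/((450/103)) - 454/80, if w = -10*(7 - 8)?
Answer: -1219/360 ≈ -3.3861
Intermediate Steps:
w = 10 (w = -10*(-1) = 10)
w/((450/103)) - 454/80 = 10/((450/103)) - 454/80 = 10/((450*(1/103))) - 454*1/80 = 10/(450/103) - 227/40 = 10*(103/450) - 227/40 = 103/45 - 227/40 = -1219/360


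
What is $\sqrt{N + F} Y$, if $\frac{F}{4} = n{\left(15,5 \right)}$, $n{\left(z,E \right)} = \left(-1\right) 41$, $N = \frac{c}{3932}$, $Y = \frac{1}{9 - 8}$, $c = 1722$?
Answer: $\frac{i \sqrt{632192858}}{1966} \approx 12.789 i$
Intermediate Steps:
$Y = 1$ ($Y = 1^{-1} = 1$)
$N = \frac{861}{1966}$ ($N = \frac{1722}{3932} = 1722 \cdot \frac{1}{3932} = \frac{861}{1966} \approx 0.43794$)
$n{\left(z,E \right)} = -41$
$F = -164$ ($F = 4 \left(-41\right) = -164$)
$\sqrt{N + F} Y = \sqrt{\frac{861}{1966} - 164} \cdot 1 = \sqrt{- \frac{321563}{1966}} \cdot 1 = \frac{i \sqrt{632192858}}{1966} \cdot 1 = \frac{i \sqrt{632192858}}{1966}$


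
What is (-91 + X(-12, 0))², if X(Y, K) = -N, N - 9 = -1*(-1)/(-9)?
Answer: 808201/81 ≈ 9977.8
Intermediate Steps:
N = 80/9 (N = 9 - 1*(-1)/(-9) = 9 + 1*(-⅑) = 9 - ⅑ = 80/9 ≈ 8.8889)
X(Y, K) = -80/9 (X(Y, K) = -1*80/9 = -80/9)
(-91 + X(-12, 0))² = (-91 - 80/9)² = (-899/9)² = 808201/81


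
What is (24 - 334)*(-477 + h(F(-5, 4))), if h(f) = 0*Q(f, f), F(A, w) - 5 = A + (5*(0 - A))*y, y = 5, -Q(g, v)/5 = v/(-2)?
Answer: 147870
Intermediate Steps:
Q(g, v) = 5*v/2 (Q(g, v) = -5*v/(-2) = -5*v*(-1)/2 = -(-5)*v/2 = 5*v/2)
F(A, w) = 5 - 24*A (F(A, w) = 5 + (A + (5*(0 - A))*5) = 5 + (A + (5*(-A))*5) = 5 + (A - 5*A*5) = 5 + (A - 25*A) = 5 - 24*A)
h(f) = 0 (h(f) = 0*(5*f/2) = 0)
(24 - 334)*(-477 + h(F(-5, 4))) = (24 - 334)*(-477 + 0) = -310*(-477) = 147870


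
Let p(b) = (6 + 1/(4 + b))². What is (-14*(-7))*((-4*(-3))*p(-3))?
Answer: 57624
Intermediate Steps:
(-14*(-7))*((-4*(-3))*p(-3)) = (-14*(-7))*((-4*(-3))*((25 + 6*(-3))²/(4 - 3)²)) = 98*(12*((25 - 18)²/1²)) = 98*(12*(1*7²)) = 98*(12*(1*49)) = 98*(12*49) = 98*588 = 57624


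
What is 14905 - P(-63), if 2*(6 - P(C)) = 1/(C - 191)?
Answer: 7568691/508 ≈ 14899.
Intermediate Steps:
P(C) = 6 - 1/(2*(-191 + C)) (P(C) = 6 - 1/(2*(C - 191)) = 6 - 1/(2*(-191 + C)))
14905 - P(-63) = 14905 - (-2293 + 12*(-63))/(2*(-191 - 63)) = 14905 - (-2293 - 756)/(2*(-254)) = 14905 - (-1)*(-3049)/(2*254) = 14905 - 1*3049/508 = 14905 - 3049/508 = 7568691/508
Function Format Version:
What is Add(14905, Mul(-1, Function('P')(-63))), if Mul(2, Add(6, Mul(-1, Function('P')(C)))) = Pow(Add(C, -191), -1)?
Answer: Rational(7568691, 508) ≈ 14899.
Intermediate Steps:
Function('P')(C) = Add(6, Mul(Rational(-1, 2), Pow(Add(-191, C), -1))) (Function('P')(C) = Add(6, Mul(Rational(-1, 2), Pow(Add(C, -191), -1))) = Add(6, Mul(Rational(-1, 2), Pow(Add(-191, C), -1))))
Add(14905, Mul(-1, Function('P')(-63))) = Add(14905, Mul(-1, Mul(Rational(1, 2), Pow(Add(-191, -63), -1), Add(-2293, Mul(12, -63))))) = Add(14905, Mul(-1, Mul(Rational(1, 2), Pow(-254, -1), Add(-2293, -756)))) = Add(14905, Mul(-1, Mul(Rational(1, 2), Rational(-1, 254), -3049))) = Add(14905, Mul(-1, Rational(3049, 508))) = Add(14905, Rational(-3049, 508)) = Rational(7568691, 508)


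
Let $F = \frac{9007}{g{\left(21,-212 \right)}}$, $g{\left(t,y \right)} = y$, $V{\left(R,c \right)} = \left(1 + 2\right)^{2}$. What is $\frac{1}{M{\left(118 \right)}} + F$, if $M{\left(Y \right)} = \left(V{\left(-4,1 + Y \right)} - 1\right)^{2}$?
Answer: $- \frac{144059}{3392} \approx -42.47$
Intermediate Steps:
$V{\left(R,c \right)} = 9$ ($V{\left(R,c \right)} = 3^{2} = 9$)
$M{\left(Y \right)} = 64$ ($M{\left(Y \right)} = \left(9 - 1\right)^{2} = 8^{2} = 64$)
$F = - \frac{9007}{212}$ ($F = \frac{9007}{-212} = 9007 \left(- \frac{1}{212}\right) = - \frac{9007}{212} \approx -42.486$)
$\frac{1}{M{\left(118 \right)}} + F = \frac{1}{64} - \frac{9007}{212} = - \frac{144059}{3392}$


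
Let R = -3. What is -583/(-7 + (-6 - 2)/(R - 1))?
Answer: 583/5 ≈ 116.60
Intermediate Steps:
-583/(-7 + (-6 - 2)/(R - 1)) = -583/(-7 + (-6 - 2)/(-3 - 1)) = -583/(-7 - 8/(-4)) = -583/(-7 - 8*(-¼)) = -583/(-7 + 2) = -583/((√(-5))²) = -583/((I*√5)²) = -583/(-5) = -583*(-⅕) = 583/5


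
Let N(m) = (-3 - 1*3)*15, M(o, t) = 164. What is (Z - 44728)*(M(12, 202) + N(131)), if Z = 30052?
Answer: -1086024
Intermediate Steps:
N(m) = -90 (N(m) = (-3 - 3)*15 = -6*15 = -90)
(Z - 44728)*(M(12, 202) + N(131)) = (30052 - 44728)*(164 - 90) = -14676*74 = -1086024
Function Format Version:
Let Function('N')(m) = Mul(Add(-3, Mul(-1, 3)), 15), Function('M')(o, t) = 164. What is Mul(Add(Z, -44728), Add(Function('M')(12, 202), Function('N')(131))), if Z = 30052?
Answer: -1086024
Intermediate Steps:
Function('N')(m) = -90 (Function('N')(m) = Mul(Add(-3, -3), 15) = Mul(-6, 15) = -90)
Mul(Add(Z, -44728), Add(Function('M')(12, 202), Function('N')(131))) = Mul(Add(30052, -44728), Add(164, -90)) = Mul(-14676, 74) = -1086024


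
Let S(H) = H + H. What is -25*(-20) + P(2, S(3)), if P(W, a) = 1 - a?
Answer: 495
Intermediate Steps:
S(H) = 2*H
-25*(-20) + P(2, S(3)) = -25*(-20) + (1 - 2*3) = 500 + (1 - 1*6) = 500 + (1 - 6) = 500 - 5 = 495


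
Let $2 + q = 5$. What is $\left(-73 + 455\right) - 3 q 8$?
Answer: $-27504$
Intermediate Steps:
$q = 3$ ($q = -2 + 5 = 3$)
$\left(-73 + 455\right) - 3 q 8 = \left(-73 + 455\right) \left(-3\right) 3 \cdot 8 = 382 \left(\left(-9\right) 8\right) = 382 \left(-72\right) = -27504$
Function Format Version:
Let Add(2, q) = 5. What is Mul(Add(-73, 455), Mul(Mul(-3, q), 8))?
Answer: -27504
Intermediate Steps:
q = 3 (q = Add(-2, 5) = 3)
Mul(Add(-73, 455), Mul(Mul(-3, q), 8)) = Mul(Add(-73, 455), Mul(Mul(-3, 3), 8)) = Mul(382, Mul(-9, 8)) = Mul(382, -72) = -27504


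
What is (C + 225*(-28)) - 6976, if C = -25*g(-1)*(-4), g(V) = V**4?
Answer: -13176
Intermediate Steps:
C = 100 (C = -25*(-1)**4*(-4) = -25*1*(-4) = -25*(-4) = 100)
(C + 225*(-28)) - 6976 = (100 + 225*(-28)) - 6976 = (100 - 6300) - 6976 = -6200 - 6976 = -13176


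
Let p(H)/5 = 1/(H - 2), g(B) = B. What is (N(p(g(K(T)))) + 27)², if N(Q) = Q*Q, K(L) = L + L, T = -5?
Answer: 15311569/20736 ≈ 738.41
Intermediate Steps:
K(L) = 2*L
p(H) = 5/(-2 + H) (p(H) = 5/(H - 2) = 5/(-2 + H))
N(Q) = Q²
(N(p(g(K(T)))) + 27)² = ((5/(-2 + 2*(-5)))² + 27)² = ((5/(-2 - 10))² + 27)² = ((5/(-12))² + 27)² = ((5*(-1/12))² + 27)² = ((-5/12)² + 27)² = (25/144 + 27)² = (3913/144)² = 15311569/20736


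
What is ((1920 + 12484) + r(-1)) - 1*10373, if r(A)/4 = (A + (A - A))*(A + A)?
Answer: 4039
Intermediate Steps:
r(A) = 8*A² (r(A) = 4*((A + (A - A))*(A + A)) = 4*((A + 0)*(2*A)) = 4*(A*(2*A)) = 4*(2*A²) = 8*A²)
((1920 + 12484) + r(-1)) - 1*10373 = ((1920 + 12484) + 8*(-1)²) - 1*10373 = (14404 + 8*1) - 10373 = (14404 + 8) - 10373 = 14412 - 10373 = 4039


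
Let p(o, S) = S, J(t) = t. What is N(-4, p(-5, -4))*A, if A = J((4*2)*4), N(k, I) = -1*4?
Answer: -128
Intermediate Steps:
N(k, I) = -4
A = 32 (A = (4*2)*4 = 8*4 = 32)
N(-4, p(-5, -4))*A = -4*32 = -128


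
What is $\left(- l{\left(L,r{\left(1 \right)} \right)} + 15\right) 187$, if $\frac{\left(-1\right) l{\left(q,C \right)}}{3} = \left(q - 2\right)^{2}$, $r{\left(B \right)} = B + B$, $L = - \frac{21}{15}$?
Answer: $\frac{232254}{25} \approx 9290.2$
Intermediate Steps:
$L = - \frac{7}{5}$ ($L = \left(-21\right) \frac{1}{15} = - \frac{7}{5} \approx -1.4$)
$r{\left(B \right)} = 2 B$
$l{\left(q,C \right)} = - 3 \left(-2 + q\right)^{2}$ ($l{\left(q,C \right)} = - 3 \left(q - 2\right)^{2} = - 3 \left(-2 + q\right)^{2}$)
$\left(- l{\left(L,r{\left(1 \right)} \right)} + 15\right) 187 = \left(- \left(-3\right) \left(-2 - \frac{7}{5}\right)^{2} + 15\right) 187 = \left(- \left(-3\right) \left(- \frac{17}{5}\right)^{2} + 15\right) 187 = \left(- \frac{\left(-3\right) 289}{25} + 15\right) 187 = \left(\left(-1\right) \left(- \frac{867}{25}\right) + 15\right) 187 = \left(\frac{867}{25} + 15\right) 187 = \frac{1242}{25} \cdot 187 = \frac{232254}{25}$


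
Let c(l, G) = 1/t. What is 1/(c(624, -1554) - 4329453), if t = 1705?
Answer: -1705/7381717364 ≈ -2.3098e-7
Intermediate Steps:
c(l, G) = 1/1705
1/(c(624, -1554) - 4329453) = 1/(1/1705 - 4329453) = 1/(-7381717364/1705) = -1705/7381717364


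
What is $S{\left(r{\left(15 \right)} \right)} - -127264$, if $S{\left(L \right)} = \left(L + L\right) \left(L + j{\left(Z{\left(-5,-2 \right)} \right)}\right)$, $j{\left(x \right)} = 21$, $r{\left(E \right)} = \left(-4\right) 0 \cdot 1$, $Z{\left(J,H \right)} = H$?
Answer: $127264$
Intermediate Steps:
$r{\left(E \right)} = 0$ ($r{\left(E \right)} = 0 \cdot 1 = 0$)
$S{\left(L \right)} = 2 L \left(21 + L\right)$ ($S{\left(L \right)} = \left(L + L\right) \left(L + 21\right) = 2 L \left(21 + L\right)$)
$S{\left(r{\left(15 \right)} \right)} - -127264 = 2 \cdot 0 \left(21 + 0\right) - -127264 = 2 \cdot 0 \cdot 21 + 127264 = 0 + 127264 = 127264$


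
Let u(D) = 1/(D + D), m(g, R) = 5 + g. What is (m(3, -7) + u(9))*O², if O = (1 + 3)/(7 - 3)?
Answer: 145/18 ≈ 8.0556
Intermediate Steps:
O = 1 (O = 4/4 = 4*(¼) = 1)
u(D) = 1/(2*D)
(m(3, -7) + u(9))*O² = ((5 + 3) + (½)/9)*1² = (8 + (½)*(⅑))*1 = (8 + 1/18)*1 = (145/18)*1 = 145/18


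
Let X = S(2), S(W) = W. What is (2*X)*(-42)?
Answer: -168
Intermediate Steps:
X = 2
(2*X)*(-42) = (2*2)*(-42) = 4*(-42) = -168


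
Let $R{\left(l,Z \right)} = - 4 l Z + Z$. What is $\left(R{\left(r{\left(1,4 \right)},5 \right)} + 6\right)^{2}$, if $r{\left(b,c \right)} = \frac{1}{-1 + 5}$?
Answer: $36$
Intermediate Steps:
$r{\left(b,c \right)} = \frac{1}{4}$
$R{\left(l,Z \right)} = Z - 4 Z l$ ($R{\left(l,Z \right)} = - 4 Z l + Z = Z - 4 Z l$)
$\left(R{\left(r{\left(1,4 \right)},5 \right)} + 6\right)^{2} = \left(5 \left(1 - 1\right) + 6\right)^{2} = \left(5 \cdot 0 + 6\right)^{2} = \left(0 + 6\right)^{2} = 6^{2} = 36$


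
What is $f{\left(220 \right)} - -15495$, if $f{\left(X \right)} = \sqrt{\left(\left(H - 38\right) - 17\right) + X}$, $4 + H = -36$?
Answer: $15495 + 5 \sqrt{5} \approx 15506.0$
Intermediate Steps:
$H = -40$ ($H = -4 - 36 = -40$)
$f{\left(X \right)} = \sqrt{-95 + X}$ ($f{\left(X \right)} = \sqrt{\left(\left(-40 - 38\right) - 17\right) + X} = \sqrt{\left(-78 - 17\right) + X} = \sqrt{-95 + X}$)
$f{\left(220 \right)} - -15495 = \sqrt{-95 + 220} - -15495 = \sqrt{125} + 15495 = 5 \sqrt{5} + 15495 = 15495 + 5 \sqrt{5}$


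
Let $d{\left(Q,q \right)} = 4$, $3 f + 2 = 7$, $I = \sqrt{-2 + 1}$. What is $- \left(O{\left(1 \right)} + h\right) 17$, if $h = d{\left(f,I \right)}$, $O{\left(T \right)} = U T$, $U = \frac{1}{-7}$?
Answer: $- \frac{459}{7} \approx -65.571$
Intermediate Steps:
$I = i$ ($I = \sqrt{-1} = i \approx 1.0 i$)
$f = \frac{5}{3}$ ($f = - \frac{2}{3} + \frac{1}{3} \cdot 7 = - \frac{2}{3} + \frac{7}{3} = \frac{5}{3} \approx 1.6667$)
$U = - \frac{1}{7} \approx -0.14286$
$O{\left(T \right)} = - \frac{T}{7}$
$h = 4$
$- \left(O{\left(1 \right)} + h\right) 17 = - \left(\left(- \frac{1}{7}\right) 1 + 4\right) 17 = - \left(- \frac{1}{7} + 4\right) 17 = - \frac{27 \cdot 17}{7} = \left(-1\right) \frac{459}{7} = - \frac{459}{7}$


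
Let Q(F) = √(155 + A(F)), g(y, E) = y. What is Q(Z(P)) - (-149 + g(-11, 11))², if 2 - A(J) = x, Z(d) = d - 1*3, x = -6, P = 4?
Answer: -25600 + √163 ≈ -25587.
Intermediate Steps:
Z(d) = -3 + d (Z(d) = d - 3 = -3 + d)
A(J) = 8 (A(J) = 2 - 1*(-6) = 2 + 6 = 8)
Q(F) = √163 (Q(F) = √(155 + 8) = √163)
Q(Z(P)) - (-149 + g(-11, 11))² = √163 - (-149 - 11)² = √163 - 1*(-160)² = √163 - 1*25600 = √163 - 25600 = -25600 + √163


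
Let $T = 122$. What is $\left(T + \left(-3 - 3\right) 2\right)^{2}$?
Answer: $12100$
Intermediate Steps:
$\left(T + \left(-3 - 3\right) 2\right)^{2} = \left(122 + \left(-3 - 3\right) 2\right)^{2} = \left(122 - 12\right)^{2} = 110^{2} = 12100$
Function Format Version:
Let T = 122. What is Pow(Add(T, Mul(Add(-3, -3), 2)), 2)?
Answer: 12100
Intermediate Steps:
Pow(Add(T, Mul(Add(-3, -3), 2)), 2) = Pow(Add(122, Mul(Add(-3, -3), 2)), 2) = Pow(Add(122, Mul(-6, 2)), 2) = Pow(Add(122, -12), 2) = Pow(110, 2) = 12100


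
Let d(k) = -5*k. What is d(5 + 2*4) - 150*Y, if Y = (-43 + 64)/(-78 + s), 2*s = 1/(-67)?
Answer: -257345/10453 ≈ -24.619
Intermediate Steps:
s = -1/134 (s = (1/2)/(-67) = (1/2)*(-1/67) = -1/134 ≈ -0.0074627)
Y = -2814/10453 (Y = (-43 + 64)/(-78 - 1/134) = 21/(-10453/134) = 21*(-134/10453) = -2814/10453 ≈ -0.26921)
d(5 + 2*4) - 150*Y = -5*(5 + 2*4) - 150*(-2814/10453) = -5*(5 + 8) + 422100/10453 = -5*13 + 422100/10453 = -65 + 422100/10453 = -257345/10453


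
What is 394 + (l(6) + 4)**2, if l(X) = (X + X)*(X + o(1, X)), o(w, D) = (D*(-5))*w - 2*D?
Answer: 183578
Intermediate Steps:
o(w, D) = -2*D - 5*D*w (o(w, D) = (-5*D)*w - 2*D = -5*D*w - 2*D = -2*D - 5*D*w)
l(X) = -12*X**2 (l(X) = (X + X)*(X - X*(2 + 5*1)) = (2*X)*(X - X*(2 + 5)) = (2*X)*(X - 1*X*7) = (2*X)*(X - 7*X) = (2*X)*(-6*X) = -12*X**2)
394 + (l(6) + 4)**2 = 394 + (-12*6**2 + 4)**2 = 394 + (-12*36 + 4)**2 = 394 + (-432 + 4)**2 = 394 + (-428)**2 = 394 + 183184 = 183578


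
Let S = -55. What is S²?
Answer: 3025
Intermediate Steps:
S² = (-55)² = 3025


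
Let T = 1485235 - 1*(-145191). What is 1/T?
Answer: 1/1630426 ≈ 6.1334e-7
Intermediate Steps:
T = 1630426 (T = 1485235 + 145191 = 1630426)
1/T = 1/1630426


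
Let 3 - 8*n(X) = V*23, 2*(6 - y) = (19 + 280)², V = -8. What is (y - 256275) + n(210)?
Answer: -2407569/8 ≈ -3.0095e+5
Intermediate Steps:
y = -89389/2 (y = 6 - (19 + 280)²/2 = 6 - ½*299² = 6 - ½*89401 = 6 - 89401/2 = -89389/2 ≈ -44695.)
n(X) = 187/8 (n(X) = 3/8 - (-1)*23 = 3/8 - ⅛*(-184) = 3/8 + 23 = 187/8)
(y - 256275) + n(210) = (-89389/2 - 256275) + 187/8 = -601939/2 + 187/8 = -2407569/8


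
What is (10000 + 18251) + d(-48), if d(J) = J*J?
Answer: 30555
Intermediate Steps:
d(J) = J²
(10000 + 18251) + d(-48) = (10000 + 18251) + (-48)² = 28251 + 2304 = 30555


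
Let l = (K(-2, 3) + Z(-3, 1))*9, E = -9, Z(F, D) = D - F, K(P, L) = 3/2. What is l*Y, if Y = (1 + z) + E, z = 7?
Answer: -99/2 ≈ -49.500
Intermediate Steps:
K(P, L) = 3/2 (K(P, L) = 3*(½) = 3/2)
l = 99/2 (l = (3/2 + (1 - 1*(-3)))*9 = (3/2 + (1 + 3))*9 = (3/2 + 4)*9 = (11/2)*9 = 99/2 ≈ 49.500)
Y = -1 (Y = (1 + 7) - 9 = 8 - 9 = -1)
l*Y = (99/2)*(-1) = -99/2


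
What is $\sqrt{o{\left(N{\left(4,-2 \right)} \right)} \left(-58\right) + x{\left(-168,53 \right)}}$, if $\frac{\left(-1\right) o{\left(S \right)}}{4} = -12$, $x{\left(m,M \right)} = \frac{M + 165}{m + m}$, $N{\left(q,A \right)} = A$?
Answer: $\frac{i \sqrt{19648482}}{84} \approx 52.77 i$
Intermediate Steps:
$x{\left(m,M \right)} = \frac{165 + M}{2 m}$
$o{\left(S \right)} = 48$ ($o{\left(S \right)} = \left(-4\right) \left(-12\right) = 48$)
$\sqrt{o{\left(N{\left(4,-2 \right)} \right)} \left(-58\right) + x{\left(-168,53 \right)}} = \sqrt{48 \left(-58\right) + \frac{165 + 53}{2 \left(-168\right)}} = \sqrt{-2784 + \frac{1}{2} \left(- \frac{1}{168}\right) 218} = \sqrt{-2784 - \frac{109}{168}} = \sqrt{- \frac{467821}{168}} = \frac{i \sqrt{19648482}}{84}$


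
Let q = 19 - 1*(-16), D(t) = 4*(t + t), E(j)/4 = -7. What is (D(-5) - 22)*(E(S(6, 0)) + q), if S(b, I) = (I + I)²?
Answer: -434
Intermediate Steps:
S(b, I) = 4*I² (S(b, I) = (2*I)² = 4*I²)
E(j) = -28 (E(j) = 4*(-7) = -28)
D(t) = 8*t (D(t) = 4*(2*t) = 8*t)
q = 35 (q = 19 + 16 = 35)
(D(-5) - 22)*(E(S(6, 0)) + q) = (8*(-5) - 22)*(-28 + 35) = (-40 - 22)*7 = -62*7 = -434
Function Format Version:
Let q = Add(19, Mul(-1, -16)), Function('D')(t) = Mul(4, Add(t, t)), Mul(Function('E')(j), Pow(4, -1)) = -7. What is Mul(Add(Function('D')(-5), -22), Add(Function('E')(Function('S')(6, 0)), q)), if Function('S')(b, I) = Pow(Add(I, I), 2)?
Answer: -434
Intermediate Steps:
Function('S')(b, I) = Mul(4, Pow(I, 2)) (Function('S')(b, I) = Pow(Mul(2, I), 2) = Mul(4, Pow(I, 2)))
Function('E')(j) = -28 (Function('E')(j) = Mul(4, -7) = -28)
Function('D')(t) = Mul(8, t) (Function('D')(t) = Mul(4, Mul(2, t)) = Mul(8, t))
q = 35 (q = Add(19, 16) = 35)
Mul(Add(Function('D')(-5), -22), Add(Function('E')(Function('S')(6, 0)), q)) = Mul(Add(Mul(8, -5), -22), Add(-28, 35)) = Mul(Add(-40, -22), 7) = Mul(-62, 7) = -434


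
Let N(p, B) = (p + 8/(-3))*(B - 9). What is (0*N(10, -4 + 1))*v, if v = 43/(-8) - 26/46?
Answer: 0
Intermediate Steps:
v = -1093/184 (v = 43*(-1/8) - 26*1/46 = -43/8 - 13/23 = -1093/184 ≈ -5.9402)
N(p, B) = (-9 + B)*(-8/3 + p) (N(p, B) = (p + 8*(-1/3))*(-9 + B) = (p - 8/3)*(-9 + B) = (-8/3 + p)*(-9 + B) = (-9 + B)*(-8/3 + p))
(0*N(10, -4 + 1))*v = (0*(24 - 9*10 - 8*(-4 + 1)/3 + (-4 + 1)*10))*(-1093/184) = (0*(24 - 90 - 8/3*(-3) - 3*10))*(-1093/184) = (0*(24 - 90 + 8 - 30))*(-1093/184) = (0*(-88))*(-1093/184) = 0*(-1093/184) = 0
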